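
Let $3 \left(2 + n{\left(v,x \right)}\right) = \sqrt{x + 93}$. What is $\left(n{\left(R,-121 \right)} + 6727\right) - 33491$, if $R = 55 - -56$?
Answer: $-26766 + \frac{2 i \sqrt{7}}{3} \approx -26766.0 + 1.7638 i$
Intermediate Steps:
$R = 111$ ($R = 55 + 56 = 111$)
$n{\left(v,x \right)} = -2 + \frac{\sqrt{93 + x}}{3}$ ($n{\left(v,x \right)} = -2 + \frac{\sqrt{x + 93}}{3} = -2 + \frac{\sqrt{93 + x}}{3}$)
$\left(n{\left(R,-121 \right)} + 6727\right) - 33491 = \left(\left(-2 + \frac{\sqrt{93 - 121}}{3}\right) + 6727\right) - 33491 = \left(\left(-2 + \frac{\sqrt{-28}}{3}\right) + 6727\right) - 33491 = \left(\left(-2 + \frac{2 i \sqrt{7}}{3}\right) + 6727\right) - 33491 = \left(6725 + \frac{2 i \sqrt{7}}{3}\right) - 33491 = -26766 + \frac{2 i \sqrt{7}}{3}$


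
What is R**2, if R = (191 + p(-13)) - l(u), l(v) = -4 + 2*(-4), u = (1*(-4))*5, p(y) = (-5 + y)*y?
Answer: 190969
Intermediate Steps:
p(y) = y*(-5 + y)
u = -20 (u = -4*5 = -20)
l(v) = -12 (l(v) = -4 - 8 = -12)
R = 437 (R = (191 - 13*(-5 - 13)) - 1*(-12) = (191 - 13*(-18)) + 12 = (191 + 234) + 12 = 425 + 12 = 437)
R**2 = 437**2 = 190969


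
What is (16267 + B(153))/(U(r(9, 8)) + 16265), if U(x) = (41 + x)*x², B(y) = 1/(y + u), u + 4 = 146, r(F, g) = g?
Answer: 4798766/5723295 ≈ 0.83846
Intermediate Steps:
u = 142 (u = -4 + 146 = 142)
B(y) = 1/(142 + y) (B(y) = 1/(y + 142) = 1/(142 + y))
U(x) = x²*(41 + x)
(16267 + B(153))/(U(r(9, 8)) + 16265) = (16267 + 1/(142 + 153))/(8²*(41 + 8) + 16265) = (16267 + 1/295)/(64*49 + 16265) = (16267 + 1/295)/(3136 + 16265) = (4798766/295)/19401 = (4798766/295)*(1/19401) = 4798766/5723295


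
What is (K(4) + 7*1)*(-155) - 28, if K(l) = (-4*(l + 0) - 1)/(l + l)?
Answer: -6269/8 ≈ -783.63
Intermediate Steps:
K(l) = (-1 - 4*l)/(2*l) (K(l) = (-4*l - 1)/((2*l)) = (-1 - 4*l)*(1/(2*l)) = (-1 - 4*l)/(2*l))
(K(4) + 7*1)*(-155) - 28 = ((-2 - 1/2/4) + 7*1)*(-155) - 28 = ((-2 - 1/2*1/4) + 7)*(-155) - 28 = ((-2 - 1/8) + 7)*(-155) - 28 = (-17/8 + 7)*(-155) - 28 = (39/8)*(-155) - 28 = -6045/8 - 28 = -6269/8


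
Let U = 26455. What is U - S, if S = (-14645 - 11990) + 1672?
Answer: 51418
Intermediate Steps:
S = -24963 (S = -26635 + 1672 = -24963)
U - S = 26455 - 1*(-24963) = 26455 + 24963 = 51418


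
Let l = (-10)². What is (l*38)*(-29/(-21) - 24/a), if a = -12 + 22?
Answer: -81320/21 ≈ -3872.4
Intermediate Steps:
a = 10
l = 100
(l*38)*(-29/(-21) - 24/a) = (100*38)*(-29/(-21) - 24/10) = 3800*(-29*(-1/21) - 24*⅒) = 3800*(29/21 - 12/5) = 3800*(-107/105) = -81320/21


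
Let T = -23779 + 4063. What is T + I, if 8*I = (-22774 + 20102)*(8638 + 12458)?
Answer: -7065780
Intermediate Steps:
T = -19716
I = -7046064 (I = ((-22774 + 20102)*(8638 + 12458))/8 = (-2672*21096)/8 = (⅛)*(-56368512) = -7046064)
T + I = -19716 - 7046064 = -7065780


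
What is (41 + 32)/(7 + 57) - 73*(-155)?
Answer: 724233/64 ≈ 11316.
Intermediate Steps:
(41 + 32)/(7 + 57) - 73*(-155) = 73/64 + 11315 = 724233/64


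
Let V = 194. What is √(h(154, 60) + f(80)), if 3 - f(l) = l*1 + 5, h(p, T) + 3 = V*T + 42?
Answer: √11597 ≈ 107.69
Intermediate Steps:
h(p, T) = 39 + 194*T (h(p, T) = -3 + (194*T + 42) = -3 + (42 + 194*T) = 39 + 194*T)
f(l) = -2 - l (f(l) = 3 - (l*1 + 5) = 3 - (l + 5) = 3 - (5 + l) = 3 + (-5 - l) = -2 - l)
√(h(154, 60) + f(80)) = √((39 + 194*60) + (-2 - 1*80)) = √((39 + 11640) + (-2 - 80)) = √(11679 - 82) = √11597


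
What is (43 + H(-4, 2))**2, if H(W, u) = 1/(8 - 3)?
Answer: 46656/25 ≈ 1866.2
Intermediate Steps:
H(W, u) = 1/5
(43 + H(-4, 2))**2 = (43 + 1/5)**2 = (216/5)**2 = 46656/25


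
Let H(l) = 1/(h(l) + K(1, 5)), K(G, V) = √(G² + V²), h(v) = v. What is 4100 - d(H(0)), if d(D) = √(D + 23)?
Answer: 4100 - √(15548 + 26*√26)/26 ≈ 4095.2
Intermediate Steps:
H(l) = 1/(l + √26) (H(l) = 1/(l + √(1² + 5²)) = 1/(l + √(1 + 25)) = 1/(l + √26))
d(D) = √(23 + D)
4100 - d(H(0)) = 4100 - √(23 + 1/(0 + √26)) = 4100 - √(23 + 1/(√26)) = 4100 - √(23 + √26/26)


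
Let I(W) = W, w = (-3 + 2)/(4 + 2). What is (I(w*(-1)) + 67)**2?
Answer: 162409/36 ≈ 4511.4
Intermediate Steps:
w = -1/6 ≈ -0.16667
(I(w*(-1)) + 67)**2 = (-1/6*(-1) + 67)**2 = (1/6 + 67)**2 = (403/6)**2 = 162409/36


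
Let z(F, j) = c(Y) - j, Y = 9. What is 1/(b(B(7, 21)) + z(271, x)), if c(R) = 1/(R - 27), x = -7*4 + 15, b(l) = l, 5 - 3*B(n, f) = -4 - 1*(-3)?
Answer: 18/269 ≈ 0.066914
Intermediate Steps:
B(n, f) = 2 (B(n, f) = 5/3 - (-4 - 1*(-3))/3 = 5/3 - (-4 + 3)/3 = 5/3 - 1/3*(-1) = 5/3 + 1/3 = 2)
x = -13 (x = -28 + 15 = -13)
c(R) = 1/(-27 + R)
z(F, j) = -1/18 - j (z(F, j) = 1/(-27 + 9) - j = 1/(-18) - j = -1/18 - j)
1/(b(B(7, 21)) + z(271, x)) = 1/(2 + (-1/18 - 1*(-13))) = 1/(2 + (-1/18 + 13)) = 1/(2 + 233/18) = 1/(269/18) = 18/269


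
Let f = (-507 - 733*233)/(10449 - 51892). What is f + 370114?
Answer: 15338805798/41443 ≈ 3.7012e+5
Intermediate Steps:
f = 171296/41443 (f = (-507 - 170789)/(-41443) = -171296*(-1/41443) = 171296/41443 ≈ 4.1333)
f + 370114 = 171296/41443 + 370114 = 15338805798/41443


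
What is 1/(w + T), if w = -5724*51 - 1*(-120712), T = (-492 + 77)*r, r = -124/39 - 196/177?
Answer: -767/129955084 ≈ -5.9020e-6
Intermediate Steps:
r = -3288/767 (r = -124*1/39 - 196*1/177 = -124/39 - 196/177 = -3288/767 ≈ -4.2868)
T = 1364520/767 (T = (-492 + 77)*(-3288/767) = -415*(-3288/767) = 1364520/767 ≈ 1779.0)
w = -171212 (w = -291924 + 120712 = -171212)
1/(w + T) = 1/(-171212 + 1364520/767) = 1/(-129955084/767) = -767/129955084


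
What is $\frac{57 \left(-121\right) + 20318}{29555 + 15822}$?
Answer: $\frac{13421}{45377} \approx 0.29577$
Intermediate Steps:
$\frac{57 \left(-121\right) + 20318}{29555 + 15822} = \frac{-6897 + 20318}{45377} = 13421 \cdot \frac{1}{45377} = \frac{13421}{45377}$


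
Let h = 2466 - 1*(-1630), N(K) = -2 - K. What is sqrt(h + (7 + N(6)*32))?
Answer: sqrt(3847) ≈ 62.024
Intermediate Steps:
h = 4096 (h = 2466 + 1630 = 4096)
sqrt(h + (7 + N(6)*32)) = sqrt(4096 + (7 + (-2 - 1*6)*32)) = sqrt(4096 + (7 + (-2 - 6)*32)) = sqrt(4096 + (7 - 8*32)) = sqrt(4096 + (7 - 256)) = sqrt(4096 - 249) = sqrt(3847)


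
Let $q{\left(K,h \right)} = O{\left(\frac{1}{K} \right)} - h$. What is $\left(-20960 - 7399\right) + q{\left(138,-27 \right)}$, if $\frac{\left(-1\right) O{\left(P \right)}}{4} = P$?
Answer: $- \frac{1954910}{69} \approx -28332.0$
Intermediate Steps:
$O{\left(P \right)} = - 4 P$
$q{\left(K,h \right)} = - h - \frac{4}{K}$ ($q{\left(K,h \right)} = - \frac{4}{K} - h = - h - \frac{4}{K}$)
$\left(-20960 - 7399\right) + q{\left(138,-27 \right)} = \left(-20960 - 7399\right) - \left(-27 + \frac{4}{138}\right) = -28359 + \left(27 - \frac{2}{69}\right) = -28359 + \frac{1861}{69} = - \frac{1954910}{69}$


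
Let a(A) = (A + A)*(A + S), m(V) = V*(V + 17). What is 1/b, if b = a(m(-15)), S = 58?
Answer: -1/1680 ≈ -0.00059524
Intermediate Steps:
m(V) = V*(17 + V)
a(A) = 2*A*(58 + A) (a(A) = (A + A)*(A + 58) = (2*A)*(58 + A) = 2*A*(58 + A))
b = -1680 (b = 2*(-15*(17 - 15))*(58 - 15*(17 - 15)) = 2*(-15*2)*(58 - 15*2) = 2*(-30)*(58 - 30) = 2*(-30)*28 = -1680)
1/b = 1/(-1680) = -1/1680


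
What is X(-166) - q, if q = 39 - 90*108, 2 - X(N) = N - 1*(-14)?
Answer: 9835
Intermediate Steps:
X(N) = -12 - N (X(N) = 2 - (N - 1*(-14)) = 2 - (N + 14) = 2 - (14 + N) = 2 + (-14 - N) = -12 - N)
q = -9681 (q = 39 - 9720 = -9681)
X(-166) - q = (-12 - 1*(-166)) - 1*(-9681) = (-12 + 166) + 9681 = 154 + 9681 = 9835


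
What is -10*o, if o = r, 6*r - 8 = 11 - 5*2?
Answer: -15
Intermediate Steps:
r = 3/2 (r = 4/3 + (11 - 5*2)/6 = 4/3 + (11 - 10)/6 = 4/3 + (1/6)*1 = 4/3 + 1/6 = 3/2 ≈ 1.5000)
o = 3/2 ≈ 1.5000
-10*o = -10*3/2 = -15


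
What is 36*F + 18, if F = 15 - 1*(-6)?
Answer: 774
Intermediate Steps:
F = 21 (F = 15 + 6 = 21)
36*F + 18 = 36*21 + 18 = 756 + 18 = 774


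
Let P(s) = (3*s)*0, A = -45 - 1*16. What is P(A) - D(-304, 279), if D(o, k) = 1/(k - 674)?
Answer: 1/395 ≈ 0.0025316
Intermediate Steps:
D(o, k) = 1/(-674 + k)
A = -61 (A = -45 - 16 = -61)
P(s) = 0
P(A) - D(-304, 279) = 0 - 1/(-674 + 279) = 0 - 1/(-395) = 0 - 1*(-1/395) = 0 + 1/395 = 1/395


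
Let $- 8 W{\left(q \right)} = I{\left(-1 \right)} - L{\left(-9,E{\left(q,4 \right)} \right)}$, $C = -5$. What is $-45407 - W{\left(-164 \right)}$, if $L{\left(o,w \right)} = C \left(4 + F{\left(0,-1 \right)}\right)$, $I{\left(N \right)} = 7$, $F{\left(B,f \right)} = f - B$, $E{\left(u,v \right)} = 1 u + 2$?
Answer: $- \frac{181617}{4} \approx -45404.0$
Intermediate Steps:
$E{\left(u,v \right)} = 2 + u$ ($E{\left(u,v \right)} = u + 2 = 2 + u$)
$L{\left(o,w \right)} = -15$ ($L{\left(o,w \right)} = - 5 \left(4 - 1\right) = \left(-5\right) 3 = -15$)
$W{\left(q \right)} = - \frac{11}{4}$ ($W{\left(q \right)} = - \frac{7 - -15}{8} = - \frac{7 + 15}{8} = \left(- \frac{1}{8}\right) 22 = - \frac{11}{4}$)
$-45407 - W{\left(-164 \right)} = -45407 - - \frac{11}{4} = -45407 + \frac{11}{4} = - \frac{181617}{4}$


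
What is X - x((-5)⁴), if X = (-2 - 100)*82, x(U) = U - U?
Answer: -8364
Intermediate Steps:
x(U) = 0
X = -8364 (X = -102*82 = -8364)
X - x((-5)⁴) = -8364 - 1*0 = -8364 + 0 = -8364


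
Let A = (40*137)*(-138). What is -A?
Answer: 756240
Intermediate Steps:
A = -756240 (A = 5480*(-138) = -756240)
-A = -1*(-756240) = 756240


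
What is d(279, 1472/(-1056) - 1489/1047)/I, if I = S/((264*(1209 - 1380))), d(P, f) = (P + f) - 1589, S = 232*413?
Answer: 2585469213/4179973 ≈ 618.54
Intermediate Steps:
S = 95816
d(P, f) = -1589 + P + f
I = -11977/5643 (I = 95816/((264*(1209 - 1380))) = 95816/((264*(-171))) = 95816/(-45144) = 95816*(-1/45144) = -11977/5643 ≈ -2.1225)
d(279, 1472/(-1056) - 1489/1047)/I = (-1589 + 279 + (1472/(-1056) - 1489/1047))/(-11977/5643) = (-1589 + 279 + (1472*(-1/1056) - 1489*1/1047))*(-5643/11977) = (-1589 + 279 + (-46/33 - 1489/1047))*(-5643/11977) = (-1589 + 279 - 10811/3839)*(-5643/11977) = -5039901/3839*(-5643/11977) = 2585469213/4179973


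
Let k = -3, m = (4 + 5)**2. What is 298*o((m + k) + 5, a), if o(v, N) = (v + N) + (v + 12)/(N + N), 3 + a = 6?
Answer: 91039/3 ≈ 30346.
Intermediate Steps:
m = 81 (m = 9**2 = 81)
a = 3 (a = -3 + 6 = 3)
o(v, N) = N + v + (12 + v)/(2*N) (o(v, N) = (N + v) + (12 + v)/((2*N)) = (N + v) + (12 + v)*(1/(2*N)) = (N + v) + (12 + v)/(2*N) = N + v + (12 + v)/(2*N))
298*o((m + k) + 5, a) = 298*((6 + ((81 - 3) + 5)/2 + 3*(3 + ((81 - 3) + 5)))/3) = 298*((6 + (78 + 5)/2 + 3*(3 + (78 + 5)))/3) = 298*((6 + (1/2)*83 + 3*(3 + 83))/3) = 298*((6 + 83/2 + 3*86)/3) = 298*((6 + 83/2 + 258)/3) = 298*((1/3)*(611/2)) = 298*(611/6) = 91039/3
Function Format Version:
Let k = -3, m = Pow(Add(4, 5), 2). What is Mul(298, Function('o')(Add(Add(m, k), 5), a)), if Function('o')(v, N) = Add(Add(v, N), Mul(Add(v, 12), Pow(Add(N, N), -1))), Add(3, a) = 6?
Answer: Rational(91039, 3) ≈ 30346.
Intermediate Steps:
m = 81 (m = Pow(9, 2) = 81)
a = 3 (a = Add(-3, 6) = 3)
Function('o')(v, N) = Add(N, v, Mul(Rational(1, 2), Pow(N, -1), Add(12, v))) (Function('o')(v, N) = Add(Add(N, v), Mul(Add(12, v), Pow(Mul(2, N), -1))) = Add(Add(N, v), Mul(Add(12, v), Mul(Rational(1, 2), Pow(N, -1)))) = Add(Add(N, v), Mul(Rational(1, 2), Pow(N, -1), Add(12, v))) = Add(N, v, Mul(Rational(1, 2), Pow(N, -1), Add(12, v))))
Mul(298, Function('o')(Add(Add(m, k), 5), a)) = Mul(298, Mul(Pow(3, -1), Add(6, Mul(Rational(1, 2), Add(Add(81, -3), 5)), Mul(3, Add(3, Add(Add(81, -3), 5)))))) = Mul(298, Mul(Rational(1, 3), Add(6, Mul(Rational(1, 2), Add(78, 5)), Mul(3, Add(3, Add(78, 5)))))) = Mul(298, Mul(Rational(1, 3), Add(6, Mul(Rational(1, 2), 83), Mul(3, Add(3, 83))))) = Mul(298, Mul(Rational(1, 3), Add(6, Rational(83, 2), Mul(3, 86)))) = Mul(298, Mul(Rational(1, 3), Add(6, Rational(83, 2), 258))) = Mul(298, Mul(Rational(1, 3), Rational(611, 2))) = Mul(298, Rational(611, 6)) = Rational(91039, 3)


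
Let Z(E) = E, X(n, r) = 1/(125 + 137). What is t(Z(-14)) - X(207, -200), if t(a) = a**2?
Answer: 51351/262 ≈ 196.00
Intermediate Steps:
X(n, r) = 1/262
t(Z(-14)) - X(207, -200) = (-14)**2 - 1*1/262 = 196 - 1/262 = 51351/262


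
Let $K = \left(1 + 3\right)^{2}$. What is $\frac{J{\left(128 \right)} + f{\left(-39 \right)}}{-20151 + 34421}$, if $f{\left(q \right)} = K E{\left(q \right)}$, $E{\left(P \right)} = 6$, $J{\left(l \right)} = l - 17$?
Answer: $\frac{207}{14270} \approx 0.014506$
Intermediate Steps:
$J{\left(l \right)} = -17 + l$
$K = 16$ ($K = 4^{2} = 16$)
$f{\left(q \right)} = 96$ ($f{\left(q \right)} = 16 \cdot 6 = 96$)
$\frac{J{\left(128 \right)} + f{\left(-39 \right)}}{-20151 + 34421} = \frac{\left(-17 + 128\right) + 96}{-20151 + 34421} = \frac{111 + 96}{14270} = 207 \cdot \frac{1}{14270} = \frac{207}{14270}$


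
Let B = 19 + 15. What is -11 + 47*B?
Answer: 1587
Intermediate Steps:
B = 34
-11 + 47*B = -11 + 47*34 = -11 + 1598 = 1587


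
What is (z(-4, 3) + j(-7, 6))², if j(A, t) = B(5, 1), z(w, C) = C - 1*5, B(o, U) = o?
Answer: 9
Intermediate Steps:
z(w, C) = -5 + C (z(w, C) = C - 5 = -5 + C)
j(A, t) = 5
(z(-4, 3) + j(-7, 6))² = ((-5 + 3) + 5)² = (-2 + 5)² = 3² = 9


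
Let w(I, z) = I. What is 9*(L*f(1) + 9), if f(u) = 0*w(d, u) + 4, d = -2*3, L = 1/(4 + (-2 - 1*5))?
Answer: 69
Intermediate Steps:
L = -⅓ (L = 1/(4 + (-2 - 5)) = 1/(4 - 7) = 1/(-3) = -⅓ ≈ -0.33333)
d = -6
f(u) = 4 (f(u) = 0*(-6) + 4 = 0 + 4 = 4)
9*(L*f(1) + 9) = 9*(-⅓*4 + 9) = 9*(-4/3 + 9) = 9*(23/3) = 69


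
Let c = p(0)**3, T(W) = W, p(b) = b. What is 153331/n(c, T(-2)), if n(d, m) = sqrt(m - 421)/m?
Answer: 306662*I*sqrt(47)/141 ≈ 14910.0*I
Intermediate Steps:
c = 0 (c = 0**3 = 0)
n(d, m) = sqrt(-421 + m)/m
153331/n(c, T(-2)) = 153331/((sqrt(-421 - 2)/(-2))) = 153331/((-3*I*sqrt(47)/2)) = 153331*(2*I*sqrt(47)/141) = 306662*I*sqrt(47)/141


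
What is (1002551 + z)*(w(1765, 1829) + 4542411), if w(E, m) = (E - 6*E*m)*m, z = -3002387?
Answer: 70830854581618584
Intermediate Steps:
w(E, m) = m*(E - 6*E*m) (w(E, m) = (E - 6*E*m)*m = m*(E - 6*E*m))
(1002551 + z)*(w(1765, 1829) + 4542411) = (1002551 - 3002387)*(1765*1829*(1 - 6*1829) + 4542411) = -1999836*(1765*1829*(1 - 10974) + 4542411) = -1999836*(1765*1829*(-10973) + 4542411) = -1999836*(-35422874005 + 4542411) = -1999836*(-35418331594) = 70830854581618584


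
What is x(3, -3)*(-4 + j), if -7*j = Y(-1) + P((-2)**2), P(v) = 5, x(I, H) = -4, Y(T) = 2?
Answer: 20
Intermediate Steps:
j = -1 (j = -(2 + 5)/7 = -1/7*7 = -1)
x(3, -3)*(-4 + j) = -4*(-4 - 1) = -4*(-5) = 20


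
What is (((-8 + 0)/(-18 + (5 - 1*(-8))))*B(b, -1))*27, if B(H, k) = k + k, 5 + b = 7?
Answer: -432/5 ≈ -86.400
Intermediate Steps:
b = 2 (b = -5 + 7 = 2)
B(H, k) = 2*k
(((-8 + 0)/(-18 + (5 - 1*(-8))))*B(b, -1))*27 = (((-8 + 0)/(-18 + (5 - 1*(-8))))*(2*(-1)))*27 = (-8/(-18 + (5 + 8))*(-2))*27 = (-8/(-18 + 13)*(-2))*27 = (-8/(-5)*(-2))*27 = (-8*(-1/5)*(-2))*27 = ((8/5)*(-2))*27 = -16/5*27 = -432/5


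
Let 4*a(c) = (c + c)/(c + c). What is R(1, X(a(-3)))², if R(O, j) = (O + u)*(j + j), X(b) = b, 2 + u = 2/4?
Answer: 1/16 ≈ 0.062500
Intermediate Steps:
a(c) = ¼ (a(c) = ((c + c)/(c + c))/4 = ((2*c)/((2*c)))/4 = ((2*c)*(1/(2*c)))/4 = (¼)*1 = ¼)
u = -3/2 (u = -2 + 2/4 = -2 + 2*(¼) = -2 + ½ = -3/2 ≈ -1.5000)
R(O, j) = 2*j*(-3/2 + O) (R(O, j) = (O - 3/2)*(j + j) = (-3/2 + O)*(2*j) = 2*j*(-3/2 + O))
R(1, X(a(-3)))² = ((-3 + 2*1)/4)² = ((-3 + 2)/4)² = ((¼)*(-1))² = (-¼)² = 1/16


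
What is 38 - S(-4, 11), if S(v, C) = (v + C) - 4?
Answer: 35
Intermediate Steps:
S(v, C) = -4 + C + v (S(v, C) = (C + v) - 4 = -4 + C + v)
38 - S(-4, 11) = 38 - (-4 + 11 - 4) = 38 - 1*3 = 38 - 3 = 35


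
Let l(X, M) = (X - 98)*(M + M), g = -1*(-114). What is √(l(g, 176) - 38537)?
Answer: I*√32905 ≈ 181.4*I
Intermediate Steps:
g = 114
l(X, M) = 2*M*(-98 + X) (l(X, M) = (-98 + X)*(2*M) = 2*M*(-98 + X))
√(l(g, 176) - 38537) = √(2*176*(-98 + 114) - 38537) = √(2*176*16 - 38537) = √(5632 - 38537) = √(-32905) = I*√32905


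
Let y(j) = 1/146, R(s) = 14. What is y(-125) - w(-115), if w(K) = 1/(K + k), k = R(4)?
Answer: 247/14746 ≈ 0.016750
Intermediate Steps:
k = 14
y(j) = 1/146
w(K) = 1/(14 + K) (w(K) = 1/(K + 14) = 1/(14 + K))
y(-125) - w(-115) = 1/146 - 1/(14 - 115) = 1/146 - 1/(-101) = 1/146 - 1*(-1/101) = 1/146 + 1/101 = 247/14746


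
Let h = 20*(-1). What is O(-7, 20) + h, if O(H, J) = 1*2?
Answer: -18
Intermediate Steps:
O(H, J) = 2
h = -20
O(-7, 20) + h = 2 - 20 = -18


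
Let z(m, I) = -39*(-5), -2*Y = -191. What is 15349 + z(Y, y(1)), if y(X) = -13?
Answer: 15544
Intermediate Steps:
Y = 191/2 (Y = -½*(-191) = 191/2 ≈ 95.500)
z(m, I) = 195
15349 + z(Y, y(1)) = 15349 + 195 = 15544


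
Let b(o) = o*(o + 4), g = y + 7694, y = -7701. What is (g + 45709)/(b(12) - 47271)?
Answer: -5078/5231 ≈ -0.97075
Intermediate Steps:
g = -7 (g = -7701 + 7694 = -7)
b(o) = o*(4 + o)
(g + 45709)/(b(12) - 47271) = (-7 + 45709)/(12*(4 + 12) - 47271) = 45702/(12*16 - 47271) = 45702/(192 - 47271) = 45702/(-47079) = 45702*(-1/47079) = -5078/5231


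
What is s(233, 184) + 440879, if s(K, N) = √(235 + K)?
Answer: 440879 + 6*√13 ≈ 4.4090e+5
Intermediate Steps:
s(233, 184) + 440879 = √(235 + 233) + 440879 = √468 + 440879 = 6*√13 + 440879 = 440879 + 6*√13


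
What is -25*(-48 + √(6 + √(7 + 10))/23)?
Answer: 1200 - 25*√(6 + √17)/23 ≈ 1196.5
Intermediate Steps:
-25*(-48 + √(6 + √(7 + 10))/23) = -25*(-48 + √(6 + √17)*(1/23)) = -25*(-48 + √(6 + √17)/23) = 1200 - 25*√(6 + √17)/23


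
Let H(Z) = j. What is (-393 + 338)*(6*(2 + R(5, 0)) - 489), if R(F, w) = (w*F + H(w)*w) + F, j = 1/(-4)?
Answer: 24585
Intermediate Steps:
j = -¼ ≈ -0.25000
H(Z) = -¼
R(F, w) = F - w/4 + F*w (R(F, w) = (w*F - w/4) + F = (F*w - w/4) + F = (-w/4 + F*w) + F = F - w/4 + F*w)
(-393 + 338)*(6*(2 + R(5, 0)) - 489) = (-393 + 338)*(6*(2 + (5 - ¼*0 + 5*0)) - 489) = -55*(6*(2 + (5 + 0 + 0)) - 489) = -55*(6*(2 + 5) - 489) = -55*(6*7 - 489) = -55*(42 - 489) = -55*(-447) = 24585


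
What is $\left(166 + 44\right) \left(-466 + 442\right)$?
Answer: $-5040$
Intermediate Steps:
$\left(166 + 44\right) \left(-466 + 442\right) = 210 \left(-24\right) = -5040$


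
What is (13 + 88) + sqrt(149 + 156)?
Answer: 101 + sqrt(305) ≈ 118.46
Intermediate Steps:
(13 + 88) + sqrt(149 + 156) = 101 + sqrt(305)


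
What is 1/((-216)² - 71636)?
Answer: -1/24980 ≈ -4.0032e-5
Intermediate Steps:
1/((-216)² - 71636) = 1/(46656 - 71636) = 1/(-24980) = -1/24980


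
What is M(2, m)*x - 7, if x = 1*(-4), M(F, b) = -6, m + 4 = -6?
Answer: 17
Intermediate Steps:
m = -10 (m = -4 - 6 = -10)
x = -4
M(2, m)*x - 7 = -6*(-4) - 7 = 24 - 7 = 17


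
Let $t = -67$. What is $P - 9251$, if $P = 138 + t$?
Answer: $-9180$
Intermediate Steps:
$P = 71$ ($P = 138 - 67 = 71$)
$P - 9251 = 71 - 9251 = -9180$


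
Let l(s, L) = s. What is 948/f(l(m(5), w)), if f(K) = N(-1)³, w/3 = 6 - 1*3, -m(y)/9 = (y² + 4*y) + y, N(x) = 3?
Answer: 316/9 ≈ 35.111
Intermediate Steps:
m(y) = -45*y - 9*y² (m(y) = -9*((y² + 4*y) + y) = -9*(y² + 5*y) = -45*y - 9*y²)
w = 9 (w = 3*(6 - 1*3) = 3*(6 - 3) = 3*3 = 9)
f(K) = 27 (f(K) = 3³ = 27)
948/f(l(m(5), w)) = 948/27 = 948*(1/27) = 316/9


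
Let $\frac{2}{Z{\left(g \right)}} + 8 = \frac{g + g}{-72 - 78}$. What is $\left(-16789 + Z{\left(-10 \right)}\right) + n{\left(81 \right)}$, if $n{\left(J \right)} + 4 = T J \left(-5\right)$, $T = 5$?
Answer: $- \frac{1110277}{59} \approx -18818.0$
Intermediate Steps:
$n{\left(J \right)} = -4 - 25 J$ ($n{\left(J \right)} = -4 + 5 J \left(-5\right) = -4 - 25 J$)
$Z{\left(g \right)} = \frac{2}{-8 - \frac{g}{75}}$ ($Z{\left(g \right)} = \frac{2}{-8 + \frac{g + g}{-72 - 78}} = \frac{2}{-8 + \frac{2 g}{-150}} = \frac{2}{-8 + 2 g \left(- \frac{1}{150}\right)} = \frac{2}{-8 - \frac{g}{75}}$)
$\left(-16789 + Z{\left(-10 \right)}\right) + n{\left(81 \right)} = \left(-16789 - \frac{150}{600 - 10}\right) - 2029 = \left(-16789 - \frac{150}{590}\right) - 2029 = \left(-16789 - \frac{15}{59}\right) - 2029 = - \frac{990566}{59} - 2029 = - \frac{1110277}{59}$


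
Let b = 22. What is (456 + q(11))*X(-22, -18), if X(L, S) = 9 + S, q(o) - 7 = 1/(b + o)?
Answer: -45840/11 ≈ -4167.3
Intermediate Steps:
q(o) = 7 + 1/(22 + o)
(456 + q(11))*X(-22, -18) = (456 + (155 + 7*11)/(22 + 11))*(9 - 18) = (456 + (155 + 77)/33)*(-9) = (456 + (1/33)*232)*(-9) = (456 + 232/33)*(-9) = (15280/33)*(-9) = -45840/11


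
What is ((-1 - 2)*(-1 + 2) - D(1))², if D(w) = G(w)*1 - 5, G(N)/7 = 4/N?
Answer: 676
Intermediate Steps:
G(N) = 28/N (G(N) = 7*(4/N) = 28/N)
D(w) = -5 + 28/w (D(w) = (28/w)*1 - 5 = 28/w - 5 = -5 + 28/w)
((-1 - 2)*(-1 + 2) - D(1))² = ((-1 - 2)*(-1 + 2) - (-5 + 28/1))² = (-3*1 - (-5 + 28*1))² = (-3 - (-5 + 28))² = (-3 - 1*23)² = (-3 - 23)² = (-26)² = 676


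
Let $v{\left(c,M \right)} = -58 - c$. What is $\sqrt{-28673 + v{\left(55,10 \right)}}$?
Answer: $i \sqrt{28786} \approx 169.66 i$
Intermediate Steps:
$\sqrt{-28673 + v{\left(55,10 \right)}} = \sqrt{-28673 - 113} = \sqrt{-28786} = i \sqrt{28786}$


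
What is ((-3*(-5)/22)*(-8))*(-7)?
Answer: 420/11 ≈ 38.182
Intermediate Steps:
((-3*(-5)/22)*(-8))*(-7) = ((15*(1/22))*(-8))*(-7) = ((15/22)*(-8))*(-7) = -60/11*(-7) = 420/11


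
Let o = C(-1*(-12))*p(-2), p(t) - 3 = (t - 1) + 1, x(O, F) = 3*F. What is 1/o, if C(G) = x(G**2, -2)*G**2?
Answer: -1/864 ≈ -0.0011574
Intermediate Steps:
p(t) = 3 + t (p(t) = 3 + ((t - 1) + 1) = 3 + ((-1 + t) + 1) = 3 + t)
C(G) = -6*G**2 (C(G) = (3*(-2))*G**2 = -6*G**2)
o = -864 (o = (-6*(-1*(-12))**2)*(3 - 2) = -6*12**2*1 = -6*144*1 = -864*1 = -864)
1/o = 1/(-864) = -1/864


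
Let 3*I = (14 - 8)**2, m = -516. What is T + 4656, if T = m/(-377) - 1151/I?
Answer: 20636009/4524 ≈ 4561.5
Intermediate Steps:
I = 12 (I = (14 - 8)**2/3 = (1/3)*6**2 = (1/3)*36 = 12)
T = -427735/4524 (T = -516/(-377) - 1151/12 = -516*(-1/377) - 1151*1/12 = 516/377 - 1151/12 = -427735/4524 ≈ -94.548)
T + 4656 = -427735/4524 + 4656 = 20636009/4524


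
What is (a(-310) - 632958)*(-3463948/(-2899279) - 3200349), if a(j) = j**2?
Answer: 4981344960466962934/2899279 ≈ 1.7181e+12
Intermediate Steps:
(a(-310) - 632958)*(-3463948/(-2899279) - 3200349) = ((-310)**2 - 632958)*(-3463948/(-2899279) - 3200349) = (96100 - 632958)*(-3463948*(-1/2899279) - 3200349) = -536858*(3463948/2899279 - 3200349) = -536858*(-9278701184423/2899279) = 4981344960466962934/2899279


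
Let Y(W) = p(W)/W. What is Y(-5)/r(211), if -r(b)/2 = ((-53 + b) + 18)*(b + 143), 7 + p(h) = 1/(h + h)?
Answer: -71/6230400 ≈ -1.1396e-5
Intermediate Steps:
p(h) = -7 + 1/(2*h) (p(h) = -7 + 1/(h + h) = -7 + 1/(2*h))
r(b) = -2*(-35 + b)*(143 + b) (r(b) = -2*((-53 + b) + 18)*(b + 143) = -2*(-35 + b)*(143 + b))
Y(W) = (-7 + 1/(2*W))/W
Y(-5)/r(211) = ((1/2)*(1 - 14*(-5))/(-5)**2)/(10010 - 216*211 - 2*211**2) = ((1/2)*(1/25)*(1 + 70))/(10010 - 45576 - 2*44521) = ((1/2)*(1/25)*71)/(10010 - 45576 - 89042) = (71/50)/(-124608) = (71/50)*(-1/124608) = -71/6230400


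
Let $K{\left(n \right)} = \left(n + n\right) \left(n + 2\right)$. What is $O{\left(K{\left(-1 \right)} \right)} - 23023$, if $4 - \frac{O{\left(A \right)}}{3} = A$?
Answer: $-23005$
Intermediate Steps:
$K{\left(n \right)} = 2 n \left(2 + n\right)$
$O{\left(A \right)} = 12 - 3 A$
$O{\left(K{\left(-1 \right)} \right)} - 23023 = \left(12 - 3 \cdot 2 \left(-1\right) \left(2 - 1\right)\right) - 23023 = \left(12 - 3 \cdot 2 \left(-1\right) 1\right) - 23023 = \left(12 - -6\right) - 23023 = \left(12 + 6\right) - 23023 = 18 - 23023 = -23005$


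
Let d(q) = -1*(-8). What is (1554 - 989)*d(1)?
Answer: 4520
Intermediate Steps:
d(q) = 8
(1554 - 989)*d(1) = (1554 - 989)*8 = 565*8 = 4520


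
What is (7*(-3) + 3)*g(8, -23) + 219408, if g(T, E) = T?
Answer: 219264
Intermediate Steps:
(7*(-3) + 3)*g(8, -23) + 219408 = (7*(-3) + 3)*8 + 219408 = (-21 + 3)*8 + 219408 = -18*8 + 219408 = -144 + 219408 = 219264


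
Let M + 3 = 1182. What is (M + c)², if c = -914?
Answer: 70225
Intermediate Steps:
M = 1179 (M = -3 + 1182 = 1179)
(M + c)² = (1179 - 914)² = 265² = 70225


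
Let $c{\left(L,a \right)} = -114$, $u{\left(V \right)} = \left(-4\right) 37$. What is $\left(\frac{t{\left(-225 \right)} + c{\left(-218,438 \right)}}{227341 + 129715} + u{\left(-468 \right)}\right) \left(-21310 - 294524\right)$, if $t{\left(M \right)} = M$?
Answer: $\frac{8345064961959}{178528} \approx 4.6744 \cdot 10^{7}$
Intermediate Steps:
$u{\left(V \right)} = -148$
$\left(\frac{t{\left(-225 \right)} + c{\left(-218,438 \right)}}{227341 + 129715} + u{\left(-468 \right)}\right) \left(-21310 - 294524\right) = \left(\frac{-225 - 114}{227341 + 129715} - 148\right) \left(-21310 - 294524\right) = \left(- \frac{339}{357056} - 148\right) \left(-315834\right) = \left(- \frac{52844627}{357056}\right) \left(-315834\right) = \frac{8345064961959}{178528}$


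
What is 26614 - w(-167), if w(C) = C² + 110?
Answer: -1385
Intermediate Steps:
w(C) = 110 + C²
26614 - w(-167) = 26614 - (110 + (-167)²) = 26614 - (110 + 27889) = 26614 - 1*27999 = 26614 - 27999 = -1385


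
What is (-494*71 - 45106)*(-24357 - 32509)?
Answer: 4559515880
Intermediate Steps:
(-494*71 - 45106)*(-24357 - 32509) = (-35074 - 45106)*(-56866) = -80180*(-56866) = 4559515880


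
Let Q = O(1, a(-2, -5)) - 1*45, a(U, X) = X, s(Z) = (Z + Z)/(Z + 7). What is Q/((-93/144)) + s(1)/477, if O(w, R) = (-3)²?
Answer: 3297055/59148 ≈ 55.742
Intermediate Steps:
s(Z) = 2*Z/(7 + Z) (s(Z) = (2*Z)/(7 + Z) = 2*Z/(7 + Z))
O(w, R) = 9
Q = -36 (Q = 9 - 1*45 = 9 - 45 = -36)
Q/((-93/144)) + s(1)/477 = -36/((-93/144)) + (2*1/(7 + 1))/477 = -36/((-93*1/144)) + (2*1/8)*(1/477) = -36/(-31/48) + (2*1*(⅛))*(1/477) = -36*(-48/31) + (¼)*(1/477) = 1728/31 + 1/1908 = 3297055/59148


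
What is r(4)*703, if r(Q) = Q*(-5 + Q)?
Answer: -2812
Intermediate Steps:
r(4)*703 = (4*(-5 + 4))*703 = (4*(-1))*703 = -4*703 = -2812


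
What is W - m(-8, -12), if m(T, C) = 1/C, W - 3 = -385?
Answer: -4583/12 ≈ -381.92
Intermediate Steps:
W = -382 (W = 3 - 385 = -382)
W - m(-8, -12) = -382 - 1/(-12) = -382 - 1*(-1/12) = -382 + 1/12 = -4583/12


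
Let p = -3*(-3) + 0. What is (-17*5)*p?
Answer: -765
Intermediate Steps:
p = 9 (p = 9 + 0 = 9)
(-17*5)*p = -17*5*9 = -85*9 = -765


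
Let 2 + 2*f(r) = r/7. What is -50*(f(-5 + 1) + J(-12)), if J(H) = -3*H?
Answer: -12150/7 ≈ -1735.7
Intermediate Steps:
f(r) = -1 + r/14 (f(r) = -1 + (r/7)/2 = -1 + r/14)
-50*(f(-5 + 1) + J(-12)) = -50*((-1 + (-5 + 1)/14) - 3*(-12)) = -50*((-1 + (1/14)*(-4)) + 36) = -50*((-1 - 2/7) + 36) = -50*(-9/7 + 36) = -50*243/7 = -12150/7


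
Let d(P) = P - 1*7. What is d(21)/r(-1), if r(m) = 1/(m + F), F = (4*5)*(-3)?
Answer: -854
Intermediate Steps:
d(P) = -7 + P (d(P) = P - 7 = -7 + P)
F = -60 (F = 20*(-3) = -60)
r(m) = 1/(-60 + m) (r(m) = 1/(m - 60) = 1/(-60 + m))
d(21)/r(-1) = (-7 + 21)/(1/(-60 - 1)) = 14/1/(-61) = 14/(-1/61) = -61*14 = -854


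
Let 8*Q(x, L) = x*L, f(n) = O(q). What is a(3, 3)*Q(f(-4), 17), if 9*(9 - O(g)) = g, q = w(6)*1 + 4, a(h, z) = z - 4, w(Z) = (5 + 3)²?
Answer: -221/72 ≈ -3.0694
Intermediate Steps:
w(Z) = 64 (w(Z) = 8² = 64)
a(h, z) = -4 + z
q = 68 (q = 64*1 + 4 = 64 + 4 = 68)
O(g) = 9 - g/9
f(n) = 13/9 (f(n) = 9 - ⅑*68 = 9 - 68/9 = 13/9)
Q(x, L) = L*x/8 (Q(x, L) = (x*L)/8 = (L*x)/8 = L*x/8)
a(3, 3)*Q(f(-4), 17) = (-4 + 3)*((⅛)*17*(13/9)) = -1*221/72 = -221/72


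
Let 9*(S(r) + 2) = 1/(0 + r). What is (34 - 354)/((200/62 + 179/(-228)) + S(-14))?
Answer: -47496960/64237 ≈ -739.40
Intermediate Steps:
S(r) = -2 + 1/(9*r) (S(r) = -2 + 1/(9*(0 + r)) = -2 + 1/(9*r))
(34 - 354)/((200/62 + 179/(-228)) + S(-14)) = (34 - 354)/((200/62 + 179/(-228)) + (-2 + (1/9)/(-14))) = -320/((200*(1/62) + 179*(-1/228)) + (-2 + (1/9)*(-1/14))) = -320/((100/31 - 179/228) + (-2 - 1/126)) = -320/(17251/7068 - 253/126) = -320/64237/148428 = -320*148428/64237 = -47496960/64237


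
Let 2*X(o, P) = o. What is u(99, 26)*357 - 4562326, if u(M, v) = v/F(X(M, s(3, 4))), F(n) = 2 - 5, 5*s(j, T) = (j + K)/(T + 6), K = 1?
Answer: -4565420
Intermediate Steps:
s(j, T) = (1 + j)/(5*(6 + T)) (s(j, T) = ((j + 1)/(T + 6))/5 = ((1 + j)/(6 + T))/5 = (1 + j)/(5*(6 + T)))
X(o, P) = o/2
F(n) = -3
u(M, v) = -v/3 (u(M, v) = v/(-3) = v*(-1/3) = -v/3)
u(99, 26)*357 - 4562326 = -1/3*26*357 - 4562326 = -26/3*357 - 4562326 = -3094 - 4562326 = -4565420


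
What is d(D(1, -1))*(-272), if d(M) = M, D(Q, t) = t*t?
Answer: -272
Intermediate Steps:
D(Q, t) = t²
d(D(1, -1))*(-272) = (-1)²*(-272) = 1*(-272) = -272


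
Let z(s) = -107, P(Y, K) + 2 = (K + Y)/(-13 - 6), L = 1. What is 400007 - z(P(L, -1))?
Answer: 400114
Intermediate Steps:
P(Y, K) = -2 - K/19 - Y/19 (P(Y, K) = -2 + (K + Y)/(-13 - 6) = -2 + (K + Y)/(-19) = -2 + (K + Y)*(-1/19) = -2 + (-K/19 - Y/19) = -2 - K/19 - Y/19)
400007 - z(P(L, -1)) = 400007 - 1*(-107) = 400007 + 107 = 400114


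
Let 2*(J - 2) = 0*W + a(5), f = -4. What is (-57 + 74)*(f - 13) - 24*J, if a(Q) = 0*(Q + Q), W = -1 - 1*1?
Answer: -337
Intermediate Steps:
W = -2 (W = -1 - 1 = -2)
a(Q) = 0 (a(Q) = 0*(2*Q) = 0)
J = 2 (J = 2 + (0*(-2) + 0)/2 = 2 + (0 + 0)/2 = 2 + (1/2)*0 = 2 + 0 = 2)
(-57 + 74)*(f - 13) - 24*J = (-57 + 74)*(-4 - 13) - 24*2 = 17*(-17) - 48 = -289 - 48 = -337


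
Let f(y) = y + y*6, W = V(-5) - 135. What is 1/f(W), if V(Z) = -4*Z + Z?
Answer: -1/840 ≈ -0.0011905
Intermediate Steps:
V(Z) = -3*Z
W = -120 (W = -3*(-5) - 135 = 15 - 135 = -120)
f(y) = 7*y (f(y) = y + 6*y = 7*y)
1/f(W) = 1/(7*(-120)) = 1/(-840) = -1/840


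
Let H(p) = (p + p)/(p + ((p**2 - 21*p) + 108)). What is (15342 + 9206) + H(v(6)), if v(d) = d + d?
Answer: 24550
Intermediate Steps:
v(d) = 2*d
H(p) = 2*p/(108 + p**2 - 20*p) (H(p) = (2*p)/(p + (108 + p**2 - 21*p)) = (2*p)/(108 + p**2 - 20*p) = 2*p/(108 + p**2 - 20*p))
(15342 + 9206) + H(v(6)) = (15342 + 9206) + 2*(2*6)/(108 + (2*6)**2 - 40*6) = 24548 + 2*12/(108 + 12**2 - 20*12) = 24548 + 2*12/(108 + 144 - 240) = 24548 + 2*12/12 = 24548 + 2*12*(1/12) = 24548 + 2 = 24550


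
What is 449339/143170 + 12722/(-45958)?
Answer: 9414656511/3289903430 ≈ 2.8617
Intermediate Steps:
449339/143170 + 12722/(-45958) = 449339*(1/143170) + 12722*(-1/45958) = 449339/143170 - 6361/22979 = 9414656511/3289903430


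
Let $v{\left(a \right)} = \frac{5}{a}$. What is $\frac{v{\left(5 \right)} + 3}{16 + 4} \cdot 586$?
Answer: $\frac{586}{5} \approx 117.2$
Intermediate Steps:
$\frac{v{\left(5 \right)} + 3}{16 + 4} \cdot 586 = \frac{\frac{5}{5} + 3}{16 + 4} \cdot 586 = \frac{5 \cdot \frac{1}{5} + 3}{20} \cdot 586 = \left(1 + 3\right) \frac{1}{20} \cdot 586 = 4 \cdot \frac{1}{20} \cdot 586 = \frac{1}{5} \cdot 586 = \frac{586}{5}$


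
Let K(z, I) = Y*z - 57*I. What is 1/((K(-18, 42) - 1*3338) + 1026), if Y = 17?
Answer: -1/5012 ≈ -0.00019952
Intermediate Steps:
K(z, I) = -57*I + 17*z (K(z, I) = 17*z - 57*I = -57*I + 17*z)
1/((K(-18, 42) - 1*3338) + 1026) = 1/(((-57*42 + 17*(-18)) - 1*3338) + 1026) = 1/(((-2394 - 306) - 3338) + 1026) = 1/((-2700 - 3338) + 1026) = 1/(-6038 + 1026) = 1/(-5012) = -1/5012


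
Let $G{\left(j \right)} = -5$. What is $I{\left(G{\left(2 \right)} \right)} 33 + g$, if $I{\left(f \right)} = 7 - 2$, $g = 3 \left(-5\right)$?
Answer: $150$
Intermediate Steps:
$g = -15$
$I{\left(f \right)} = 5$ ($I{\left(f \right)} = 7 - 2 = 5$)
$I{\left(G{\left(2 \right)} \right)} 33 + g = 5 \cdot 33 - 15 = 165 - 15 = 150$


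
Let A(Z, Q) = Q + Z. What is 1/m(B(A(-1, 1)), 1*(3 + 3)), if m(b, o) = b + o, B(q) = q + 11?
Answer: 1/17 ≈ 0.058824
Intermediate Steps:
B(q) = 11 + q
1/m(B(A(-1, 1)), 1*(3 + 3)) = 1/((11 + (1 - 1)) + 1*(3 + 3)) = 1/((11 + 0) + 1*6) = 1/(11 + 6) = 1/17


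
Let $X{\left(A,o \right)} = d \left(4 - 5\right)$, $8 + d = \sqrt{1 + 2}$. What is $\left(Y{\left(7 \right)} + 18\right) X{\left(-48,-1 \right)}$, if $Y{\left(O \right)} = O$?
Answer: $200 - 25 \sqrt{3} \approx 156.7$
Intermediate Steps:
$d = -8 + \sqrt{3}$ ($d = -8 + \sqrt{1 + 2} = -8 + \sqrt{3} \approx -6.268$)
$X{\left(A,o \right)} = 8 - \sqrt{3}$ ($X{\left(A,o \right)} = \left(-8 + \sqrt{3}\right) \left(4 - 5\right) = \left(-8 + \sqrt{3}\right) \left(-1\right) = 8 - \sqrt{3}$)
$\left(Y{\left(7 \right)} + 18\right) X{\left(-48,-1 \right)} = \left(7 + 18\right) \left(8 - \sqrt{3}\right) = 25 \left(8 - \sqrt{3}\right) = 200 - 25 \sqrt{3}$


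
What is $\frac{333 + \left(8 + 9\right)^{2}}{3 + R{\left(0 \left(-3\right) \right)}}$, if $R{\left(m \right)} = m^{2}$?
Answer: $\frac{622}{3} \approx 207.33$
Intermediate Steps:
$\frac{333 + \left(8 + 9\right)^{2}}{3 + R{\left(0 \left(-3\right) \right)}} = \frac{333 + \left(8 + 9\right)^{2}}{3 + \left(0 \left(-3\right)\right)^{2}} = \frac{333 + 17^{2}}{3 + 0^{2}} = \frac{333 + 289}{3 + 0} = \frac{622}{3}$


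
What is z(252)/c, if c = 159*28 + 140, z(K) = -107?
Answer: -107/4592 ≈ -0.023301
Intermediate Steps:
c = 4592 (c = 4452 + 140 = 4592)
z(252)/c = -107/4592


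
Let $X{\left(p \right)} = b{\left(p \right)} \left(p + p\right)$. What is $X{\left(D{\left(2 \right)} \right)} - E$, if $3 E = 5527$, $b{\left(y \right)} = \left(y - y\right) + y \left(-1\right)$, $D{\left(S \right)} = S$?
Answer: $- \frac{5551}{3} \approx -1850.3$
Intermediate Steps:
$b{\left(y \right)} = - y$ ($b{\left(y \right)} = 0 - y = - y$)
$E = \frac{5527}{3}$ ($E = \frac{1}{3} \cdot 5527 = \frac{5527}{3} \approx 1842.3$)
$X{\left(p \right)} = - 2 p^{2}$ ($X{\left(p \right)} = - p \left(p + p\right) = - p 2 p = - 2 p^{2}$)
$X{\left(D{\left(2 \right)} \right)} - E = - 2 \cdot 2^{2} - \frac{5527}{3} = \left(-2\right) 4 - \frac{5527}{3} = -8 - \frac{5527}{3} = - \frac{5551}{3}$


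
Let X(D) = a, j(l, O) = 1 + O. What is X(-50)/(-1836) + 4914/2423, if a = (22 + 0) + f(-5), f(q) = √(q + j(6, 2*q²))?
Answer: 4484399/2224314 - √46/1836 ≈ 2.0124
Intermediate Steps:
f(q) = √(1 + q + 2*q²) (f(q) = √(q + (1 + 2*q²)) = √(1 + q + 2*q²))
a = 22 + √46 (a = (22 + 0) + √(1 - 5 + 2*(-5)²) = 22 + √(1 - 5 + 2*25) = 22 + √(1 - 5 + 50) = 22 + √46 ≈ 28.782)
X(D) = 22 + √46
X(-50)/(-1836) + 4914/2423 = (22 + √46)/(-1836) + 4914/2423 = (22 + √46)*(-1/1836) + 4914*(1/2423) = (-11/918 - √46/1836) + 4914/2423 = 4484399/2224314 - √46/1836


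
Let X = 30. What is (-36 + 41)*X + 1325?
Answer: 1475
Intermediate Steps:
(-36 + 41)*X + 1325 = (-36 + 41)*30 + 1325 = 5*30 + 1325 = 150 + 1325 = 1475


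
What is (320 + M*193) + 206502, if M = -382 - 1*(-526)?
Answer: 234614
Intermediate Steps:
M = 144 (M = -382 + 526 = 144)
(320 + M*193) + 206502 = (320 + 144*193) + 206502 = (320 + 27792) + 206502 = 28112 + 206502 = 234614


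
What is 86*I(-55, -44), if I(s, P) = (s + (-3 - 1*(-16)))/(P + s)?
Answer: 1204/33 ≈ 36.485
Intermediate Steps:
I(s, P) = (13 + s)/(P + s) (I(s, P) = (s + (-3 + 16))/(P + s) = (s + 13)/(P + s) = (13 + s)/(P + s))
86*I(-55, -44) = 86*((13 - 55)/(-44 - 55)) = 86*(-42/(-99)) = 86*(-1/99*(-42)) = 86*(14/33) = 1204/33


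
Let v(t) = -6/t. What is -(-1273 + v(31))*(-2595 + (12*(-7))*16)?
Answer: -155468391/31 ≈ -5.0151e+6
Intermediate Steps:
-(-1273 + v(31))*(-2595 + (12*(-7))*16) = -(-1273 - 6/31)*(-2595 + (12*(-7))*16) = -(-1273 - 6*1/31)*(-2595 - 84*16) = -(-1273 - 6/31)*(-2595 - 1344) = -(-39469)*(-3939)/31 = -1*155468391/31 = -155468391/31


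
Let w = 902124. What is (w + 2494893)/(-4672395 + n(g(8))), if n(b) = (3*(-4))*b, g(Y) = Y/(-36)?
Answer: -10191051/14017177 ≈ -0.72704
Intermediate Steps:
g(Y) = -Y/36 (g(Y) = Y*(-1/36) = -Y/36)
n(b) = -12*b
(w + 2494893)/(-4672395 + n(g(8))) = (902124 + 2494893)/(-4672395 - (-1)*8/3) = 3397017/(-4672395 - 12*(-2/9)) = 3397017/(-4672395 + 8/3) = 3397017/(-14017177/3) = 3397017*(-3/14017177) = -10191051/14017177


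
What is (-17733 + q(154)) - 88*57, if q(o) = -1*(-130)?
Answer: -22619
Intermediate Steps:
q(o) = 130
(-17733 + q(154)) - 88*57 = (-17733 + 130) - 88*57 = -17603 - 5016 = -22619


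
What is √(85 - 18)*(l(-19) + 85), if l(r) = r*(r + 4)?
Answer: 370*√67 ≈ 3028.6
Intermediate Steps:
l(r) = r*(4 + r)
√(85 - 18)*(l(-19) + 85) = √(85 - 18)*(-19*(4 - 19) + 85) = √67*(-19*(-15) + 85) = √67*(285 + 85) = √67*370 = 370*√67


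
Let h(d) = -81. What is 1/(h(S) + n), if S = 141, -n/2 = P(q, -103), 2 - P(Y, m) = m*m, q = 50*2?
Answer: 1/21133 ≈ 4.7319e-5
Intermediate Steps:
q = 100
P(Y, m) = 2 - m**2 (P(Y, m) = 2 - m*m = 2 - m**2)
n = 21214 (n = -2*(2 - 1*(-103)**2) = -2*(2 - 1*10609) = -2*(2 - 10609) = -2*(-10607) = 21214)
1/(h(S) + n) = 1/(-81 + 21214) = 1/21133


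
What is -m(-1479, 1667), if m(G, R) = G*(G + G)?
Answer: -4374882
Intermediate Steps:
m(G, R) = 2*G**2 (m(G, R) = G*(2*G) = 2*G**2)
-m(-1479, 1667) = -2*(-1479)**2 = -2*2187441 = -1*4374882 = -4374882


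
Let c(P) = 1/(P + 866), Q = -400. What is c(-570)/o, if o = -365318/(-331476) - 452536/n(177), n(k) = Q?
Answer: 2071725/694448145304 ≈ 2.9833e-6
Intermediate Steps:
n(k) = -400
c(P) = 1/(866 + P)
o = 2346108599/2071725 (o = -365318/(-331476) - 452536/(-400) = -365318*(-1/331476) - 452536*(-1/400) = 182659/165738 + 56567/50 = 2346108599/2071725 ≈ 1132.4)
c(-570)/o = 1/((866 - 570)*(2346108599/2071725)) = (2071725/2346108599)/296 = (1/296)*(2071725/2346108599) = 2071725/694448145304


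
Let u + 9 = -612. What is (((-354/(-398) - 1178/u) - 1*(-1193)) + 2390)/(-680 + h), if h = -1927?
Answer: -443127896/322170453 ≈ -1.3754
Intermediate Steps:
u = -621 (u = -9 - 612 = -621)
(((-354/(-398) - 1178/u) - 1*(-1193)) + 2390)/(-680 + h) = (((-354/(-398) - 1178/(-621)) - 1*(-1193)) + 2390)/(-680 - 1927) = (((-354*(-1/398) - 1178*(-1/621)) + 1193) + 2390)/(-2607) = (((177/199 + 1178/621) + 1193) + 2390)*(-1/2607) = ((344339/123579 + 1193) + 2390)*(-1/2607) = (147774086/123579 + 2390)*(-1/2607) = (443127896/123579)*(-1/2607) = -443127896/322170453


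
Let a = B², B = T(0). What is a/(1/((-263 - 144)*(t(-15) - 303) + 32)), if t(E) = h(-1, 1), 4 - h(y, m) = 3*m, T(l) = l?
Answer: 0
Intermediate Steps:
h(y, m) = 4 - 3*m
t(E) = 1 (t(E) = 4 - 3*1 = 4 - 3 = 1)
B = 0
a = 0 (a = 0² = 0)
a/(1/((-263 - 144)*(t(-15) - 303) + 32)) = 0/(1/((-263 - 144)*(1 - 303) + 32)) = 0/(1/(-407*(-302) + 32)) = 0/(1/(122914 + 32)) = 0/(1/122946) = 0*122946 = 0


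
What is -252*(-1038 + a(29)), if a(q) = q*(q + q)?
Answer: -162288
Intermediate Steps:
a(q) = 2*q² (a(q) = q*(2*q) = 2*q²)
-252*(-1038 + a(29)) = -252*(-1038 + 2*29²) = -252*(-1038 + 2*841) = -252*(-1038 + 1682) = -252*644 = -162288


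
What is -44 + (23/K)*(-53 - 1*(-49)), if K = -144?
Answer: -1561/36 ≈ -43.361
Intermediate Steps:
-44 + (23/K)*(-53 - 1*(-49)) = -44 + (23/(-144))*(-53 - 1*(-49)) = -44 + (23*(-1/144))*(-53 + 49) = -44 - 23/144*(-4) = -44 + 23/36 = -1561/36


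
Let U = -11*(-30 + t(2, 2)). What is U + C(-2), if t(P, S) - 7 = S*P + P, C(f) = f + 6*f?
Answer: 173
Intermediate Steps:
C(f) = 7*f
t(P, S) = 7 + P + P*S (t(P, S) = 7 + (S*P + P) = 7 + (P*S + P) = 7 + (P + P*S) = 7 + P + P*S)
U = 187 (U = -11*(-30 + (7 + 2 + 2*2)) = -11*(-30 + (7 + 2 + 4)) = -11*(-30 + 13) = -11*(-17) = 187)
U + C(-2) = 187 + 7*(-2) = 187 - 14 = 173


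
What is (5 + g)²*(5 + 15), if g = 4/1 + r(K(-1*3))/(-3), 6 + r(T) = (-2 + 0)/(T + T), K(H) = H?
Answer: 192080/81 ≈ 2371.4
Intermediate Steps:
r(T) = -6 - 1/T (r(T) = -6 + (-2 + 0)/(T + T) = -6 - 2*1/(2*T) = -6 - 1/T)
g = 53/9 (g = 4/1 + (-6 - 1/((-1*3)))/(-3) = 4*1 + (-6 - 1/(-3))*(-⅓) = 4 + (-6 - 1*(-⅓))*(-⅓) = 4 + (-6 + ⅓)*(-⅓) = 4 - 17/3*(-⅓) = 4 + 17/9 = 53/9 ≈ 5.8889)
(5 + g)²*(5 + 15) = (5 + 53/9)²*(5 + 15) = (98/9)²*20 = (9604/81)*20 = 192080/81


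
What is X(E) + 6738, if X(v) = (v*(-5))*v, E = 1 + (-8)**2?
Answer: -14387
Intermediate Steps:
E = 65 (E = 1 + 64 = 65)
X(v) = -5*v**2 (X(v) = (-5*v)*v = -5*v**2)
X(E) + 6738 = -5*65**2 + 6738 = -5*4225 + 6738 = -21125 + 6738 = -14387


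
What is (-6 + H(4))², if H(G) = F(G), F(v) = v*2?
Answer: 4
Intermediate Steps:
F(v) = 2*v
H(G) = 2*G
(-6 + H(4))² = (-6 + 2*4)² = (-6 + 8)² = 2² = 4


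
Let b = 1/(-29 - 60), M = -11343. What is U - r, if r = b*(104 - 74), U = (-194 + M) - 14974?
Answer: -2359449/89 ≈ -26511.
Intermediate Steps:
b = -1/89 (b = 1/(-89) = -1/89 ≈ -0.011236)
U = -26511 (U = (-194 - 11343) - 14974 = -11537 - 14974 = -26511)
r = -30/89 (r = -(104 - 74)/89 = -1/89*30 = -30/89 ≈ -0.33708)
U - r = -26511 - 1*(-30/89) = -26511 + 30/89 = -2359449/89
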